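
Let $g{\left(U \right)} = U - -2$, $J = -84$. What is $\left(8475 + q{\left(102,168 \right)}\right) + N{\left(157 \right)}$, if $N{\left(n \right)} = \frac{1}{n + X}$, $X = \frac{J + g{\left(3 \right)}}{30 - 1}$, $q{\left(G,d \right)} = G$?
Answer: $\frac{38373527}{4474} \approx 8577.0$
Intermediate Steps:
$g{\left(U \right)} = 2 + U$ ($g{\left(U \right)} = U + 2 = 2 + U$)
$X = - \frac{79}{29}$ ($X = \frac{-84 + \left(2 + 3\right)}{30 - 1} = \frac{-84 + 5}{29} = \left(-79\right) \frac{1}{29} = - \frac{79}{29} \approx -2.7241$)
$N{\left(n \right)} = \frac{1}{- \frac{79}{29} + n}$ ($N{\left(n \right)} = \frac{1}{n - \frac{79}{29}} = \frac{1}{- \frac{79}{29} + n}$)
$\left(8475 + q{\left(102,168 \right)}\right) + N{\left(157 \right)} = \left(8475 + 102\right) + \frac{29}{-79 + 29 \cdot 157} = 8577 + \frac{29}{-79 + 4553} = 8577 + \frac{29}{4474} = \frac{38373527}{4474}$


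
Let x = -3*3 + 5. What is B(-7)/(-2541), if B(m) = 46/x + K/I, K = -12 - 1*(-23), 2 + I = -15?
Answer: 59/12342 ≈ 0.0047804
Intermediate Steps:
I = -17 (I = -2 - 15 = -17)
x = -4 (x = -9 + 5 = -4)
K = 11 (K = -12 + 23 = 11)
B(m) = -413/34 (B(m) = 46/(-4) + 11/(-17) = 46*(-1/4) + 11*(-1/17) = -23/2 - 11/17 = -413/34)
B(-7)/(-2541) = -413/34/(-2541) = -413/34*(-1/2541) = 59/12342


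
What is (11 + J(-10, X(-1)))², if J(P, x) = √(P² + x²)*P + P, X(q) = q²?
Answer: 10101 - 20*√101 ≈ 9900.0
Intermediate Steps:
J(P, x) = P + P*√(P² + x²) (J(P, x) = P*√(P² + x²) + P = P + P*√(P² + x²))
(11 + J(-10, X(-1)))² = (11 - 10*(1 + √((-10)² + ((-1)²)²)))² = (11 - 10*(1 + √(100 + 1²)))² = (11 - 10*(1 + √(100 + 1)))² = (11 - 10*(1 + √101))² = (11 + (-10 - 10*√101))² = (1 - 10*√101)²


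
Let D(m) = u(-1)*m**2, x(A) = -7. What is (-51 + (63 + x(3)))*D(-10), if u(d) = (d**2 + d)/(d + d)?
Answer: 0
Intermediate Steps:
u(d) = (d + d**2)/(2*d) (u(d) = (d + d**2)/((2*d)) = (d + d**2)*(1/(2*d)) = (d + d**2)/(2*d))
D(m) = 0 (D(m) = (1/2 + (1/2)*(-1))*m**2 = (1/2 - 1/2)*m**2 = 0*m**2 = 0)
(-51 + (63 + x(3)))*D(-10) = (-51 + (63 - 7))*0 = (-51 + 56)*0 = 5*0 = 0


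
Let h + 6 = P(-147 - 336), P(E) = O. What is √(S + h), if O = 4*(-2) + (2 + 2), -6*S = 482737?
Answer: 7*I*√59118/6 ≈ 283.67*I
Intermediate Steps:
S = -482737/6 (S = -⅙*482737 = -482737/6 ≈ -80456.)
O = -4 (O = -8 + 4 = -4)
P(E) = -4
h = -10 (h = -6 - 4 = -10)
√(S + h) = √(-482737/6 - 10) = √(-482797/6) = 7*I*√59118/6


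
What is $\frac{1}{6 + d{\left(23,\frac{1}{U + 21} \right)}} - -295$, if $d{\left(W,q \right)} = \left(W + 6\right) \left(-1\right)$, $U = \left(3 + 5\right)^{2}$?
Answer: $\frac{6784}{23} \approx 294.96$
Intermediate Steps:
$U = 64$ ($U = 8^{2} = 64$)
$d{\left(W,q \right)} = -6 - W$ ($d{\left(W,q \right)} = \left(6 + W\right) \left(-1\right) = -6 - W$)
$\frac{1}{6 + d{\left(23,\frac{1}{U + 21} \right)}} - -295 = \frac{1}{6 - 29} - -295 = \frac{1}{6 - 29} + 295 = \frac{1}{-23} + 295 = - \frac{1}{23} + 295 = \frac{6784}{23}$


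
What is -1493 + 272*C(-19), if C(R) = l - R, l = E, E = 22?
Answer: 9659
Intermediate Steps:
l = 22
C(R) = 22 - R
-1493 + 272*C(-19) = -1493 + 272*(22 - 1*(-19)) = -1493 + 272*(22 + 19) = -1493 + 272*41 = -1493 + 11152 = 9659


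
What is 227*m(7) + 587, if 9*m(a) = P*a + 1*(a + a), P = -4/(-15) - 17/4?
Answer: 127889/540 ≈ 236.83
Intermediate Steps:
P = -239/60 (P = -4*(-1/15) - 17*¼ = 4/15 - 17/4 = -239/60 ≈ -3.9833)
m(a) = -119*a/540 (m(a) = (-239*a/60 + 1*(a + a))/9 = (-239*a/60 + 1*(2*a))/9 = (-239*a/60 + 2*a)/9 = (-119*a/60)/9 = -119*a/540)
227*m(7) + 587 = 227*(-119/540*7) + 587 = 227*(-833/540) + 587 = -189091/540 + 587 = 127889/540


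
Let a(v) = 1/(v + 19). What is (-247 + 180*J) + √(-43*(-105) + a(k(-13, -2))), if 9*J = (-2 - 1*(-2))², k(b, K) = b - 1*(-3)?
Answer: -247 + 2*√10159/3 ≈ -179.81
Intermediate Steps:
k(b, K) = 3 + b (k(b, K) = b + 3 = 3 + b)
a(v) = 1/(19 + v)
J = 0 (J = (-2 - 1*(-2))²/9 = (-2 + 2)²/9 = (⅑)*0² = (⅑)*0 = 0)
(-247 + 180*J) + √(-43*(-105) + a(k(-13, -2))) = (-247 + 180*0) + √(-43*(-105) + 1/(19 + (3 - 13))) = (-247 + 0) + √(4515 + 1/(19 - 10)) = -247 + √(4515 + 1/9) = -247 + √(4515 + ⅑) = -247 + √(40636/9) = -247 + 2*√10159/3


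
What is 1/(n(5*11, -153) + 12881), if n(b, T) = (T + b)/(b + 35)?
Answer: 45/579596 ≈ 7.7640e-5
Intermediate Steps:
n(b, T) = (T + b)/(35 + b)
1/(n(5*11, -153) + 12881) = 1/((-153 + 5*11)/(35 + 5*11) + 12881) = 1/((-153 + 55)/(35 + 55) + 12881) = 1/(-98/90 + 12881) = 1/((1/90)*(-98) + 12881) = 1/(-49/45 + 12881) = 1/(579596/45) = 45/579596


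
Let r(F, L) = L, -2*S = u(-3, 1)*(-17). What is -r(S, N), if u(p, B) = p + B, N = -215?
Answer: 215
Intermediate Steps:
u(p, B) = B + p
S = -17 (S = -(1 - 3)*(-17)/2 = -(-1)*(-17) = -½*34 = -17)
-r(S, N) = -1*(-215) = 215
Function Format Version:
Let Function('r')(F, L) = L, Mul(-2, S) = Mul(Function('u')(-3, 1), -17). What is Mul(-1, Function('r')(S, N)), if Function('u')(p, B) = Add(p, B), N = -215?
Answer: 215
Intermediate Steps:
Function('u')(p, B) = Add(B, p)
S = -17 (S = Mul(Rational(-1, 2), Mul(Add(1, -3), -17)) = Mul(Rational(-1, 2), Mul(-2, -17)) = Mul(Rational(-1, 2), 34) = -17)
Mul(-1, Function('r')(S, N)) = Mul(-1, -215) = 215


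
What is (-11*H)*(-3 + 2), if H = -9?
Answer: -99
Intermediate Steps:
(-11*H)*(-3 + 2) = (-11*(-9))*(-3 + 2) = 99*(-1) = -99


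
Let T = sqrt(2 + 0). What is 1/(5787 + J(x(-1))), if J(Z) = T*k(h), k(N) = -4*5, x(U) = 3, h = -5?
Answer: 5787/33488569 + 20*sqrt(2)/33488569 ≈ 0.00017365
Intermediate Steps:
k(N) = -20
T = sqrt(2) ≈ 1.4142
J(Z) = -20*sqrt(2) (J(Z) = sqrt(2)*(-20) = -20*sqrt(2))
1/(5787 + J(x(-1))) = 1/(5787 - 20*sqrt(2))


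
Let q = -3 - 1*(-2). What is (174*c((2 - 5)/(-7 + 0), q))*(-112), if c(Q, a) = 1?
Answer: -19488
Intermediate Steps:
q = -1 (q = -3 + 2 = -1)
(174*c((2 - 5)/(-7 + 0), q))*(-112) = (174*1)*(-112) = 174*(-112) = -19488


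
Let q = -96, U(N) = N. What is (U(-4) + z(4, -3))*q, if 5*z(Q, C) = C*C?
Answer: 1056/5 ≈ 211.20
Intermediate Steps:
z(Q, C) = C**2/5 (z(Q, C) = (C*C)/5 = C**2/5)
(U(-4) + z(4, -3))*q = (-4 + (1/5)*(-3)**2)*(-96) = (-4 + (1/5)*9)*(-96) = (-4 + 9/5)*(-96) = -11/5*(-96) = 1056/5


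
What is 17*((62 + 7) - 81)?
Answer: -204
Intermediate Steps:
17*((62 + 7) - 81) = 17*(69 - 81) = 17*(-12) = -204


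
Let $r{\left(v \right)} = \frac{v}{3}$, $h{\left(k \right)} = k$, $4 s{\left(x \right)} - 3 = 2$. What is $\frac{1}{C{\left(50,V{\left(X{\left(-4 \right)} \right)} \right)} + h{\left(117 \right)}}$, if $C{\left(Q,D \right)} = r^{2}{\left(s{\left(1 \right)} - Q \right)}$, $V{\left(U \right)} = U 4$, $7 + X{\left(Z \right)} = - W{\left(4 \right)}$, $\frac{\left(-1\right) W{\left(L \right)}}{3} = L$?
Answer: $\frac{16}{6097} \approx 0.0026242$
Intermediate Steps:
$W{\left(L \right)} = - 3 L$
$s{\left(x \right)} = \frac{5}{4}$ ($s{\left(x \right)} = \frac{3}{4} + \frac{1}{4} \cdot 2 = \frac{3}{4} + \frac{1}{2} = \frac{5}{4}$)
$X{\left(Z \right)} = 5$ ($X{\left(Z \right)} = -7 - \left(-3\right) 4 = -7 - -12 = -7 + 12 = 5$)
$r{\left(v \right)} = \frac{v}{3}$ ($r{\left(v \right)} = v \frac{1}{3} = \frac{v}{3}$)
$V{\left(U \right)} = 4 U$
$C{\left(Q,D \right)} = \left(\frac{5}{12} - \frac{Q}{3}\right)^{2}$ ($C{\left(Q,D \right)} = \left(\frac{\frac{5}{4} - Q}{3}\right)^{2} = \left(\frac{5}{12} - \frac{Q}{3}\right)^{2}$)
$\frac{1}{C{\left(50,V{\left(X{\left(-4 \right)} \right)} \right)} + h{\left(117 \right)}} = \frac{1}{\frac{\left(-5 + 4 \cdot 50\right)^{2}}{144} + 117} = \frac{1}{\frac{\left(-5 + 200\right)^{2}}{144} + 117} = \frac{1}{\frac{195^{2}}{144} + 117} = \frac{1}{\frac{1}{144} \cdot 38025 + 117} = \frac{1}{\frac{4225}{16} + 117} = \frac{1}{\frac{6097}{16}} = \frac{16}{6097}$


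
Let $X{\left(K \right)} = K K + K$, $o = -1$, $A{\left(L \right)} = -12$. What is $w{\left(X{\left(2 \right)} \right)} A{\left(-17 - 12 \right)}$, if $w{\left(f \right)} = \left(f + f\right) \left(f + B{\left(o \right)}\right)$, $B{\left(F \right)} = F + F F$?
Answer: $-864$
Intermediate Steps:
$X{\left(K \right)} = K + K^{2}$ ($X{\left(K \right)} = K^{2} + K = K + K^{2}$)
$B{\left(F \right)} = F + F^{2}$
$w{\left(f \right)} = 2 f^{2}$ ($w{\left(f \right)} = \left(f + f\right) \left(f - \left(1 - 1\right)\right) = 2 f \left(f - 0\right) = 2 f \left(f + 0\right) = 2 f f = 2 f^{2}$)
$w{\left(X{\left(2 \right)} \right)} A{\left(-17 - 12 \right)} = 2 \left(2 \left(1 + 2\right)\right)^{2} \left(-12\right) = 2 \left(2 \cdot 3\right)^{2} \left(-12\right) = 2 \cdot 6^{2} \left(-12\right) = 2 \cdot 36 \left(-12\right) = 72 \left(-12\right) = -864$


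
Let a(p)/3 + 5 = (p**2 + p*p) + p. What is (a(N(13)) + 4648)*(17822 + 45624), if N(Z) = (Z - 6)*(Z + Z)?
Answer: 12938098658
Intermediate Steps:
N(Z) = 2*Z*(-6 + Z) (N(Z) = (-6 + Z)*(2*Z) = 2*Z*(-6 + Z))
a(p) = -15 + 3*p + 6*p**2 (a(p) = -15 + 3*((p**2 + p*p) + p) = -15 + 3*((p**2 + p**2) + p) = -15 + 3*(2*p**2 + p) = -15 + 3*(p + 2*p**2) = -15 + (3*p + 6*p**2) = -15 + 3*p + 6*p**2)
(a(N(13)) + 4648)*(17822 + 45624) = ((-15 + 3*(2*13*(-6 + 13)) + 6*(2*13*(-6 + 13))**2) + 4648)*(17822 + 45624) = ((-15 + 3*(2*13*7) + 6*(2*13*7)**2) + 4648)*63446 = ((-15 + 3*182 + 6*182**2) + 4648)*63446 = ((-15 + 546 + 6*33124) + 4648)*63446 = ((-15 + 546 + 198744) + 4648)*63446 = (199275 + 4648)*63446 = 203923*63446 = 12938098658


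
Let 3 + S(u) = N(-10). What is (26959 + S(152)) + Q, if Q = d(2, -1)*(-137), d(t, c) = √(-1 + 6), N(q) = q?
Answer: 26946 - 137*√5 ≈ 26640.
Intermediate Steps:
S(u) = -13 (S(u) = -3 - 10 = -13)
d(t, c) = √5
Q = -137*√5 (Q = √5*(-137) = -137*√5 ≈ -306.34)
(26959 + S(152)) + Q = (26959 - 13) - 137*√5 = 26946 - 137*√5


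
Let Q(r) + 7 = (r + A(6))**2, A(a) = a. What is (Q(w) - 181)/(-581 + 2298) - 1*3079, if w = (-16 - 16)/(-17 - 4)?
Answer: -2331467507/757197 ≈ -3079.1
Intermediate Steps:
w = 32/21 (w = -32/(-21) = -32*(-1/21) = 32/21 ≈ 1.5238)
Q(r) = -7 + (6 + r)**2 (Q(r) = -7 + (r + 6)**2 = -7 + (6 + r)**2)
(Q(w) - 181)/(-581 + 2298) - 1*3079 = ((-7 + (6 + 32/21)**2) - 181)/(-581 + 2298) - 1*3079 = ((-7 + (158/21)**2) - 181)/1717 - 3079 = ((-7 + 24964/441) - 181)*(1/1717) - 3079 = (21877/441 - 181)*(1/1717) - 3079 = -57944/441*1/1717 - 3079 = -57944/757197 - 3079 = -2331467507/757197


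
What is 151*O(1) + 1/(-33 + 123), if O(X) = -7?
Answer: -95129/90 ≈ -1057.0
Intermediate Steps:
151*O(1) + 1/(-33 + 123) = 151*(-7) + 1/(-33 + 123) = -1057 + 1/90 = -95129/90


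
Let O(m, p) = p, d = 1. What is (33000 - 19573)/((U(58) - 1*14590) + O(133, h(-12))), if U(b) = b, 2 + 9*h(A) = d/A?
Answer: -1450116/1569481 ≈ -0.92395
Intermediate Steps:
h(A) = -2/9 + 1/(9*A) (h(A) = -2/9 + (1/A)/9 = -2/9 + 1/(9*A))
(33000 - 19573)/((U(58) - 1*14590) + O(133, h(-12))) = (33000 - 19573)/((58 - 1*14590) + (⅑)*(1 - 2*(-12))/(-12)) = 13427/((58 - 14590) + (⅑)*(-1/12)*(1 + 24)) = 13427/(-14532 + (⅑)*(-1/12)*25) = 13427/(-14532 - 25/108) = 13427/(-1569481/108) = 13427*(-108/1569481) = -1450116/1569481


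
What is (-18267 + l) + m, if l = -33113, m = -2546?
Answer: -53926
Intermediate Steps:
(-18267 + l) + m = (-18267 - 33113) - 2546 = -51380 - 2546 = -53926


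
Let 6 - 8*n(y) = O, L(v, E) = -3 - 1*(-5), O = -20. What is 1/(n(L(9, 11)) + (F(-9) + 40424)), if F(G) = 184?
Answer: 4/162445 ≈ 2.4624e-5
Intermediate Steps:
L(v, E) = 2 (L(v, E) = -3 + 5 = 2)
n(y) = 13/4 (n(y) = 3/4 - 1/8*(-20) = 3/4 + 5/2 = 13/4)
1/(n(L(9, 11)) + (F(-9) + 40424)) = 1/(13/4 + (184 + 40424)) = 1/(13/4 + 40608) = 1/(162445/4) = 4/162445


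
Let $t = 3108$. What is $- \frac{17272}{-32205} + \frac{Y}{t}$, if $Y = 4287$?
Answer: $\frac{63914737}{33364380} \approx 1.9157$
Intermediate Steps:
$- \frac{17272}{-32205} + \frac{Y}{t} = - \frac{17272}{-32205} + \frac{4287}{3108} = \left(-17272\right) \left(- \frac{1}{32205}\right) + 4287 \cdot \frac{1}{3108} = \frac{17272}{32205} + \frac{1429}{1036} = \frac{63914737}{33364380}$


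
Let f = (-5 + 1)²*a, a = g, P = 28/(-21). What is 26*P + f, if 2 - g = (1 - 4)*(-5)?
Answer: -728/3 ≈ -242.67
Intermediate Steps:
P = -4/3 (P = 28*(-1/21) = -4/3 ≈ -1.3333)
g = -13 (g = 2 - (1 - 4)*(-5) = 2 - (-3)*(-5) = 2 - 1*15 = 2 - 15 = -13)
a = -13
f = -208 (f = (-5 + 1)²*(-13) = (-4)²*(-13) = 16*(-13) = -208)
26*P + f = 26*(-4/3) - 208 = -104/3 - 208 = -728/3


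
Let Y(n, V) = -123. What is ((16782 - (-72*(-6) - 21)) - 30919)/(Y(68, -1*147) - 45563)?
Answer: 7274/22843 ≈ 0.31843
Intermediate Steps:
((16782 - (-72*(-6) - 21)) - 30919)/(Y(68, -1*147) - 45563) = ((16782 - (-72*(-6) - 21)) - 30919)/(-123 - 45563) = ((16782 - (432 - 21)) - 30919)/(-45686) = ((16782 - 1*411) - 30919)*(-1/45686) = ((16782 - 411) - 30919)*(-1/45686) = (16371 - 30919)*(-1/45686) = -14548*(-1/45686) = 7274/22843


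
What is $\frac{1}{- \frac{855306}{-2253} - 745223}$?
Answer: $- \frac{751}{559377371} \approx -1.3426 \cdot 10^{-6}$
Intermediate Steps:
$\frac{1}{- \frac{855306}{-2253} - 745223} = \frac{1}{\left(-855306\right) \left(- \frac{1}{2253}\right) - 745223} = \frac{1}{\frac{285102}{751} - 745223} = \frac{1}{- \frac{559377371}{751}} = - \frac{751}{559377371}$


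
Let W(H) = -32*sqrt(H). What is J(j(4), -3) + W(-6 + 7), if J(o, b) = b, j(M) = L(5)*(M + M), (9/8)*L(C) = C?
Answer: -35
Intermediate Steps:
L(C) = 8*C/9
j(M) = 80*M/9 (j(M) = ((8/9)*5)*(M + M) = 40*(2*M)/9 = 80*M/9)
J(j(4), -3) + W(-6 + 7) = -3 - 32*sqrt(-6 + 7) = -3 - 32*sqrt(1) = -3 - 32*1 = -3 - 32 = -35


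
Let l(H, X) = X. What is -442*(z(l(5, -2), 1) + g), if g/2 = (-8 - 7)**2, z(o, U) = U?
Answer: -199342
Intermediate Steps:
g = 450 (g = 2*(-8 - 7)**2 = 2*(-15)**2 = 2*225 = 450)
-442*(z(l(5, -2), 1) + g) = -442*(1 + 450) = -442*451 = -199342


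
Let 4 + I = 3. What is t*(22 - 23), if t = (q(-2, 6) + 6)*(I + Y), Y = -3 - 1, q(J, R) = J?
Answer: 20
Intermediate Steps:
I = -1 (I = -4 + 3 = -1)
Y = -4
t = -20 (t = (-2 + 6)*(-1 - 4) = 4*(-5) = -20)
t*(22 - 23) = -20*(22 - 23) = -20*(-1) = 20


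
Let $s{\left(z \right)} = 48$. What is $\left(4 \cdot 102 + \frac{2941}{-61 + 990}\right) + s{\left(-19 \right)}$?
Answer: $\frac{426565}{929} \approx 459.17$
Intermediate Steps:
$\left(4 \cdot 102 + \frac{2941}{-61 + 990}\right) + s{\left(-19 \right)} = \left(4 \cdot 102 + \frac{2941}{-61 + 990}\right) + 48 = \left(408 + \frac{2941}{929}\right) + 48 = \frac{381973}{929} + 48 = \frac{426565}{929}$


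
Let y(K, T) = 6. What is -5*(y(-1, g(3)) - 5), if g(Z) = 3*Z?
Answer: -5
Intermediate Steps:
-5*(y(-1, g(3)) - 5) = -5*(6 - 5) = -5*1 = -5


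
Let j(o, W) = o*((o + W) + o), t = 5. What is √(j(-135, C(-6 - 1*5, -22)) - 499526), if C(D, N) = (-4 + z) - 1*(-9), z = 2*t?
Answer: I*√465101 ≈ 681.98*I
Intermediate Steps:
z = 10 (z = 2*5 = 10)
C(D, N) = 15 (C(D, N) = (-4 + 10) - 1*(-9) = 6 + 9 = 15)
j(o, W) = o*(W + 2*o) (j(o, W) = o*((W + o) + o) = o*(W + 2*o))
√(j(-135, C(-6 - 1*5, -22)) - 499526) = √(-135*(15 + 2*(-135)) - 499526) = √(-135*(15 - 270) - 499526) = √(-135*(-255) - 499526) = √(34425 - 499526) = √(-465101) = I*√465101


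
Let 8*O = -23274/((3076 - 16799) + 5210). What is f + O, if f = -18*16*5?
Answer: -49023243/34052 ≈ -1439.7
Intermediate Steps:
f = -1440 (f = -288*5 = -1440)
O = 11637/34052 (O = (-23274/((3076 - 16799) + 5210))/8 = (-23274/(-13723 + 5210))/8 = (-23274/(-8513))/8 = (-23274*(-1/8513))/8 = (1/8)*(23274/8513) = 11637/34052 ≈ 0.34174)
f + O = -1440 + 11637/34052 = -49023243/34052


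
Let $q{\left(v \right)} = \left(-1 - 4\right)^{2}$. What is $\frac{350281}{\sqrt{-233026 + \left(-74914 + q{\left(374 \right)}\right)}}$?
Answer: $- \frac{350281 i \sqrt{307915}}{307915} \approx - 631.25 i$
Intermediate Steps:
$q{\left(v \right)} = 25$ ($q{\left(v \right)} = \left(-5\right)^{2} = 25$)
$\frac{350281}{\sqrt{-233026 + \left(-74914 + q{\left(374 \right)}\right)}} = \frac{350281}{\sqrt{-233026 + \left(-74914 + 25\right)}} = \frac{350281}{\sqrt{-233026 - 74889}} = \frac{350281}{\sqrt{-307915}} = \frac{350281}{i \sqrt{307915}} = 350281 \left(- \frac{i \sqrt{307915}}{307915}\right) = - \frac{350281 i \sqrt{307915}}{307915}$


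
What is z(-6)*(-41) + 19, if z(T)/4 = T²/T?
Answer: 1003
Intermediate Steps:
z(T) = 4*T (z(T) = 4*(T²/T) = 4*T)
z(-6)*(-41) + 19 = (4*(-6))*(-41) + 19 = -24*(-41) + 19 = 984 + 19 = 1003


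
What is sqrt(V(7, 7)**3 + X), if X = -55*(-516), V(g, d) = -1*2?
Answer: 2*sqrt(7093) ≈ 168.44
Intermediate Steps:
V(g, d) = -2
X = 28380
sqrt(V(7, 7)**3 + X) = sqrt((-2)**3 + 28380) = sqrt(-8 + 28380) = sqrt(28372) = 2*sqrt(7093)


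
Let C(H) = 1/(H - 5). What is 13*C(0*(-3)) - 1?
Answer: -18/5 ≈ -3.6000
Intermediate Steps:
C(H) = 1/(-5 + H)
13*C(0*(-3)) - 1 = 13/(-5 + 0*(-3)) - 1 = 13/(-5 + 0) - 1 = 13/(-5) - 1 = 13*(-1/5) - 1 = -13/5 - 1 = -18/5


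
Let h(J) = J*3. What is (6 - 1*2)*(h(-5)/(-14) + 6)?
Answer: 198/7 ≈ 28.286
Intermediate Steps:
h(J) = 3*J
(6 - 1*2)*(h(-5)/(-14) + 6) = (6 - 1*2)*((3*(-5))/(-14) + 6) = (6 - 2)*(-15*(-1/14) + 6) = 4*(15/14 + 6) = 4*(99/14) = 198/7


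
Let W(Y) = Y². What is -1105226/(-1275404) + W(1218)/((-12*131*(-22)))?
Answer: 20107453955/459464291 ≈ 43.763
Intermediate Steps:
-1105226/(-1275404) + W(1218)/((-12*131*(-22))) = -1105226/(-1275404) + 1218²/((-12*131*(-22))) = -1105226*(-1/1275404) + 1483524/((-1572*(-22))) = 552613/637702 + 1483524/34584 = 552613/637702 + 1483524*(1/34584) = 552613/637702 + 123627/2882 = 20107453955/459464291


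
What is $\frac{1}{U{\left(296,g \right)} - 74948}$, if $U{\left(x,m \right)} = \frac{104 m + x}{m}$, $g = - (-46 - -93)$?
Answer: $- \frac{47}{3517964} \approx -1.336 \cdot 10^{-5}$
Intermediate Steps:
$g = -47$ ($g = - (-46 + 93) = \left(-1\right) 47 = -47$)
$U{\left(x,m \right)} = \frac{x + 104 m}{m}$
$\frac{1}{U{\left(296,g \right)} - 74948} = \frac{1}{\left(104 + \frac{296}{-47}\right) - 74948} = \frac{1}{\left(104 + 296 \left(- \frac{1}{47}\right)\right) - 74948} = \frac{1}{\left(104 - \frac{296}{47}\right) - 74948} = \frac{1}{\frac{4592}{47} - 74948} = \frac{1}{- \frac{3517964}{47}} = - \frac{47}{3517964}$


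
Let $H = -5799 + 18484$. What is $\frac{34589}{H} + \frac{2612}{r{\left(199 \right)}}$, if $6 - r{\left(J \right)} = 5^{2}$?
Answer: $- \frac{32476029}{241015} \approx -134.75$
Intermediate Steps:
$r{\left(J \right)} = -19$ ($r{\left(J \right)} = 6 - 5^{2} = 6 - 25 = -19$)
$H = 12685$
$\frac{34589}{H} + \frac{2612}{r{\left(199 \right)}} = \frac{34589}{12685} + \frac{2612}{-19} = 34589 \cdot \frac{1}{12685} + 2612 \left(- \frac{1}{19}\right) = \frac{34589}{12685} - \frac{2612}{19} = - \frac{32476029}{241015}$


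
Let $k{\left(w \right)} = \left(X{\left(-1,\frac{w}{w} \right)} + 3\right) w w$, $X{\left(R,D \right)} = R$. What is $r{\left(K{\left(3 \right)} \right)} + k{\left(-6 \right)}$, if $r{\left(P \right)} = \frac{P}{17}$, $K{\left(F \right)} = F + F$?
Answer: $\frac{1230}{17} \approx 72.353$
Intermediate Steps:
$K{\left(F \right)} = 2 F$
$k{\left(w \right)} = 2 w^{2}$ ($k{\left(w \right)} = \left(-1 + 3\right) w w = 2 w w = 2 w^{2}$)
$r{\left(P \right)} = \frac{P}{17}$ ($r{\left(P \right)} = P \frac{1}{17} = \frac{P}{17}$)
$r{\left(K{\left(3 \right)} \right)} + k{\left(-6 \right)} = \frac{2 \cdot 3}{17} + 2 \left(-6\right)^{2} = \frac{1}{17} \cdot 6 + 2 \cdot 36 = \frac{6}{17} + 72 = \frac{1230}{17}$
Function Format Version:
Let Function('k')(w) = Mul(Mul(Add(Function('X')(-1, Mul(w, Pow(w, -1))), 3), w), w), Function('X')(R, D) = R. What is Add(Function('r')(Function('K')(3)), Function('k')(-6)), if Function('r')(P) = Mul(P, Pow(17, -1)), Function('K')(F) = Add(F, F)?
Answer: Rational(1230, 17) ≈ 72.353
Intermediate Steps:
Function('K')(F) = Mul(2, F)
Function('k')(w) = Mul(2, Pow(w, 2)) (Function('k')(w) = Mul(Mul(Add(-1, 3), w), w) = Mul(Mul(2, w), w) = Mul(2, Pow(w, 2)))
Function('r')(P) = Mul(Rational(1, 17), P) (Function('r')(P) = Mul(P, Rational(1, 17)) = Mul(Rational(1, 17), P))
Add(Function('r')(Function('K')(3)), Function('k')(-6)) = Add(Mul(Rational(1, 17), Mul(2, 3)), Mul(2, Pow(-6, 2))) = Add(Mul(Rational(1, 17), 6), Mul(2, 36)) = Add(Rational(6, 17), 72) = Rational(1230, 17)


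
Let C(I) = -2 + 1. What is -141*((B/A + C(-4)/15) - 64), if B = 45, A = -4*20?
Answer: 729017/80 ≈ 9112.7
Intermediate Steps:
A = -80
C(I) = -1
-141*((B/A + C(-4)/15) - 64) = -141*((45/(-80) - 1/15) - 64) = -141*((45*(-1/80) - 1*1/15) - 64) = -141*((-9/16 - 1/15) - 64) = -141*(-151/240 - 64) = -141*(-15511/240) = 729017/80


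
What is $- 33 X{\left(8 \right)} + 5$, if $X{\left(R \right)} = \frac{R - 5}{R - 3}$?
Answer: $- \frac{74}{5} \approx -14.8$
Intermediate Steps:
$X{\left(R \right)} = \frac{-5 + R}{-3 + R}$
$- 33 X{\left(8 \right)} + 5 = - 33 \frac{-5 + 8}{-3 + 8} + 5 = - 33 \cdot \frac{1}{5} \cdot 3 + 5 = \left(-33\right) \frac{3}{5} + 5 = - \frac{99}{5} + 5 = - \frac{74}{5}$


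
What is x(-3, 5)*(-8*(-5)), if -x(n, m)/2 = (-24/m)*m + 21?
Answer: 240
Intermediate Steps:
x(n, m) = 6 (x(n, m) = -2*((-24/m)*m + 21) = -2*(-24 + 21) = -2*(-3) = 6)
x(-3, 5)*(-8*(-5)) = 6*(-8*(-5)) = 6*40 = 240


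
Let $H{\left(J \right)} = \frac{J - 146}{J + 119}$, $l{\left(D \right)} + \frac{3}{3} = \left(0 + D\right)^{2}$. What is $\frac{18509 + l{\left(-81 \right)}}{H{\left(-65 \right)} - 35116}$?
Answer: $- \frac{1353726}{1896475} \approx -0.71381$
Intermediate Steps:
$l{\left(D \right)} = -1 + D^{2}$ ($l{\left(D \right)} = -1 + \left(0 + D\right)^{2} = -1 + D^{2}$)
$H{\left(J \right)} = \frac{-146 + J}{119 + J}$
$\frac{18509 + l{\left(-81 \right)}}{H{\left(-65 \right)} - 35116} = \frac{18509 - \left(1 - \left(-81\right)^{2}\right)}{\frac{-146 - 65}{119 - 65} - 35116} = \frac{18509 + \left(-1 + 6561\right)}{\frac{1}{54} \left(-211\right) - 35116} = \frac{18509 + 6560}{\frac{1}{54} \left(-211\right) - 35116} = \frac{25069}{- \frac{211}{54} - 35116} = \frac{25069}{- \frac{1896475}{54}} = 25069 \left(- \frac{54}{1896475}\right) = - \frac{1353726}{1896475}$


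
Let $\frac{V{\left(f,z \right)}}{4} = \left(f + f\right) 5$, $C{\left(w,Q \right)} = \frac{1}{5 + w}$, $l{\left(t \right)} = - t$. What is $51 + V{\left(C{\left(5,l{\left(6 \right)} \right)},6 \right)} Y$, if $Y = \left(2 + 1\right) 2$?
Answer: $75$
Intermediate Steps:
$V{\left(f,z \right)} = 40 f$ ($V{\left(f,z \right)} = 4 \left(f + f\right) 5 = 4 \cdot 2 f 5 = 4 \cdot 10 f = 40 f$)
$Y = 6$ ($Y = 3 \cdot 2 = 6$)
$51 + V{\left(C{\left(5,l{\left(6 \right)} \right)},6 \right)} Y = 51 + \frac{40}{5 + 5} \cdot 6 = 51 + \frac{40}{10} \cdot 6 = 51 + 40 \cdot \frac{1}{10} \cdot 6 = 51 + 4 \cdot 6 = 51 + 24 = 75$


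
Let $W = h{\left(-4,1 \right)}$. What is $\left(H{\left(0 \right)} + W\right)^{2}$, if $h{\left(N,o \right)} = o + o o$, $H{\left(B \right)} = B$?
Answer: $4$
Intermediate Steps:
$h{\left(N,o \right)} = o + o^{2}$
$W = 2$ ($W = 1 \left(1 + 1\right) = 1 \cdot 2 = 2$)
$\left(H{\left(0 \right)} + W\right)^{2} = \left(0 + 2\right)^{2} = 2^{2} = 4$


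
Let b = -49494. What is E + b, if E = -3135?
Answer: -52629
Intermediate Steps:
E + b = -3135 - 49494 = -52629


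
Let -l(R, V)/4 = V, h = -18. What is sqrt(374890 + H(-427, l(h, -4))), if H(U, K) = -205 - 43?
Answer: sqrt(374642) ≈ 612.08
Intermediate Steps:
l(R, V) = -4*V
H(U, K) = -248
sqrt(374890 + H(-427, l(h, -4))) = sqrt(374890 - 248) = sqrt(374642)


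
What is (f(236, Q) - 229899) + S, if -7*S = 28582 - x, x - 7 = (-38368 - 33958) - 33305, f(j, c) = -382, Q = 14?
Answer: -1746173/7 ≈ -2.4945e+5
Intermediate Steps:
x = -105624 (x = 7 + ((-38368 - 33958) - 33305) = 7 + (-72326 - 33305) = 7 - 105631 = -105624)
S = -134206/7 (S = -(28582 - 1*(-105624))/7 = -(28582 + 105624)/7 = -⅐*134206 = -134206/7 ≈ -19172.)
(f(236, Q) - 229899) + S = (-382 - 229899) - 134206/7 = -230281 - 134206/7 = -1746173/7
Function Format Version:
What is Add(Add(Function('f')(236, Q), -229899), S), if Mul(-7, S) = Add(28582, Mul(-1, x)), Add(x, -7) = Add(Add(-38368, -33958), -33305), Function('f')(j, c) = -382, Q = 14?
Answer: Rational(-1746173, 7) ≈ -2.4945e+5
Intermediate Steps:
x = -105624 (x = Add(7, Add(Add(-38368, -33958), -33305)) = Add(7, Add(-72326, -33305)) = Add(7, -105631) = -105624)
S = Rational(-134206, 7) (S = Mul(Rational(-1, 7), Add(28582, Mul(-1, -105624))) = Mul(Rational(-1, 7), Add(28582, 105624)) = Mul(Rational(-1, 7), 134206) = Rational(-134206, 7) ≈ -19172.)
Add(Add(Function('f')(236, Q), -229899), S) = Add(Add(-382, -229899), Rational(-134206, 7)) = Add(-230281, Rational(-134206, 7)) = Rational(-1746173, 7)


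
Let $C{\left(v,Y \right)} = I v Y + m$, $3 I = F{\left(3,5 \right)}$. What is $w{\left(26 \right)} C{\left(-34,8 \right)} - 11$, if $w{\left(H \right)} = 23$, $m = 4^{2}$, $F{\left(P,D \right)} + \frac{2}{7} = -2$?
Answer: $\frac{107593}{21} \approx 5123.5$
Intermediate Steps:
$F{\left(P,D \right)} = - \frac{16}{7}$ ($F{\left(P,D \right)} = - \frac{2}{7} - 2 = - \frac{16}{7}$)
$m = 16$
$I = - \frac{16}{21}$ ($I = \frac{1}{3} \left(- \frac{16}{7}\right) = - \frac{16}{21} \approx -0.7619$)
$C{\left(v,Y \right)} = 16 - \frac{16 Y v}{21}$ ($C{\left(v,Y \right)} = - \frac{16 v}{21} Y + 16 = - \frac{16 Y v}{21} + 16 = 16 - \frac{16 Y v}{21}$)
$w{\left(26 \right)} C{\left(-34,8 \right)} - 11 = 23 \left(16 - \frac{128}{21} \left(-34\right)\right) - 11 = 23 \left(16 + \frac{4352}{21}\right) - 11 = 23 \cdot \frac{4688}{21} - 11 = \frac{107824}{21} - 11 = \frac{107593}{21}$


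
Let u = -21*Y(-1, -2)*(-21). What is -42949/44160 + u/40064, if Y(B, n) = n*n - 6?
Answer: -13747327/13822080 ≈ -0.99459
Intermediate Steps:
Y(B, n) = -6 + n² (Y(B, n) = n² - 6 = -6 + n²)
u = -882 (u = -21*(-6 + (-2)²)*(-21) = -21*(-6 + 4)*(-21) = -21*(-2)*(-21) = 42*(-21) = -882)
-42949/44160 + u/40064 = -42949/44160 - 882/40064 = -42949*1/44160 - 882*1/40064 = -42949/44160 - 441/20032 = -13747327/13822080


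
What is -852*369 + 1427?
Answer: -312961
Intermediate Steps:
-852*369 + 1427 = -314388 + 1427 = -312961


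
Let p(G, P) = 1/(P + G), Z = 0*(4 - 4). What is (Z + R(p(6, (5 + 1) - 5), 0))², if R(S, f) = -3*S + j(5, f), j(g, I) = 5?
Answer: 1024/49 ≈ 20.898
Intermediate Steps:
Z = 0 (Z = 0*0 = 0)
p(G, P) = 1/(G + P)
R(S, f) = 5 - 3*S (R(S, f) = -3*S + 5 = 5 - 3*S)
(Z + R(p(6, (5 + 1) - 5), 0))² = (0 + (5 - 3/(6 + ((5 + 1) - 5))))² = (0 + (5 - 3/(6 + (6 - 5))))² = (0 + (5 - 3/(6 + 1)))² = (0 + (5 - 3/7))² = (0 + 32/7)² = (32/7)² = 1024/49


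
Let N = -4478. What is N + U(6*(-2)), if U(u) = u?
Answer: -4490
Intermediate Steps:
N + U(6*(-2)) = -4478 + 6*(-2) = -4478 - 12 = -4490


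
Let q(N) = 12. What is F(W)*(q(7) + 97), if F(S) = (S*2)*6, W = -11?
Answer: -14388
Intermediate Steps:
F(S) = 12*S (F(S) = (2*S)*6 = 12*S)
F(W)*(q(7) + 97) = (12*(-11))*(12 + 97) = -132*109 = -14388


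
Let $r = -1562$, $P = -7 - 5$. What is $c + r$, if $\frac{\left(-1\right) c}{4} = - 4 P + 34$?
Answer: $-1890$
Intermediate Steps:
$P = -12$
$c = -328$ ($c = - 4 \left(\left(-4\right) \left(-12\right) + 34\right) = - 4 \left(48 + 34\right) = \left(-4\right) 82 = -328$)
$c + r = -328 - 1562 = -1890$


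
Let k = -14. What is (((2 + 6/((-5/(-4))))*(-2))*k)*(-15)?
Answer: -2856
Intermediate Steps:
(((2 + 6/((-5/(-4))))*(-2))*k)*(-15) = (((2 + 6/((-5/(-4))))*(-2))*(-14))*(-15) = (((2 + 6/((-5*(-¼))))*(-2))*(-14))*(-15) = (((2 + 6/(5/4))*(-2))*(-14))*(-15) = (((2 + 6*(⅘))*(-2))*(-14))*(-15) = (((2 + 24/5)*(-2))*(-14))*(-15) = (((34/5)*(-2))*(-14))*(-15) = -68/5*(-14)*(-15) = (952/5)*(-15) = -2856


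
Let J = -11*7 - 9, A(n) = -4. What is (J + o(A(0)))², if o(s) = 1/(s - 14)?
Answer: 2399401/324 ≈ 7405.6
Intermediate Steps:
o(s) = 1/(-14 + s)
J = -86 (J = -77 - 9 = -86)
(J + o(A(0)))² = (-86 + 1/(-14 - 4))² = (-86 + 1/(-18))² = (-86 - 1/18)² = (-1549/18)² = 2399401/324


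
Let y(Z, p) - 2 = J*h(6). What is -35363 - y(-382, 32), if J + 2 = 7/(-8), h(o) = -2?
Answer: -141483/4 ≈ -35371.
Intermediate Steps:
J = -23/8 (J = -2 + 7/(-8) = -2 + 7*(-⅛) = -2 - 7/8 = -23/8 ≈ -2.8750)
y(Z, p) = 31/4 (y(Z, p) = 2 - 23/8*(-2) = 2 + 23/4 = 31/4)
-35363 - y(-382, 32) = -35363 - 1*31/4 = -35363 - 31/4 = -141483/4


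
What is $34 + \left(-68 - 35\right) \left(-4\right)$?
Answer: $446$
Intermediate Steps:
$34 + \left(-68 - 35\right) \left(-4\right) = 34 - -412 = 34 + 412 = 446$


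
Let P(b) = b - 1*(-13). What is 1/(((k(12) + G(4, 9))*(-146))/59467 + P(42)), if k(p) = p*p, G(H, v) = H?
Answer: 59467/3249077 ≈ 0.018303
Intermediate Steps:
k(p) = p²
P(b) = 13 + b (P(b) = b + 13 = 13 + b)
1/(((k(12) + G(4, 9))*(-146))/59467 + P(42)) = 1/(((12² + 4)*(-146))/59467 + (13 + 42)) = 1/(((144 + 4)*(-146))*(1/59467) + 55) = 1/((148*(-146))*(1/59467) + 55) = 1/(-21608*1/59467 + 55) = 1/(-21608/59467 + 55) = 1/(3249077/59467) = 59467/3249077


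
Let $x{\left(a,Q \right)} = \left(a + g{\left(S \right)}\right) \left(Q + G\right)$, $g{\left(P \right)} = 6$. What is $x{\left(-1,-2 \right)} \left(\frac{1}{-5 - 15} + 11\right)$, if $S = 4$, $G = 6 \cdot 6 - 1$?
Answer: $\frac{7227}{4} \approx 1806.8$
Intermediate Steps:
$G = 35$ ($G = 36 - 1 = 35$)
$x{\left(a,Q \right)} = \left(6 + a\right) \left(35 + Q\right)$ ($x{\left(a,Q \right)} = \left(a + 6\right) \left(Q + 35\right) = \left(6 + a\right) \left(35 + Q\right)$)
$x{\left(-1,-2 \right)} \left(\frac{1}{-5 - 15} + 11\right) = \left(210 + 6 \left(-2\right) + 35 \left(-1\right) - -2\right) \left(\frac{1}{-5 - 15} + 11\right) = \left(210 - 12 - 35 + 2\right) \left(\frac{1}{-20} + 11\right) = 165 \left(- \frac{1}{20} + 11\right) = 165 \cdot \frac{219}{20} = \frac{7227}{4}$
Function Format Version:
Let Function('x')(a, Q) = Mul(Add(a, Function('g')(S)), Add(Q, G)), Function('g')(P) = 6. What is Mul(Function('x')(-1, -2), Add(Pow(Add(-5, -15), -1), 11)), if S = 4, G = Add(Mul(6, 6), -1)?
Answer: Rational(7227, 4) ≈ 1806.8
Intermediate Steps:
G = 35 (G = Add(36, -1) = 35)
Function('x')(a, Q) = Mul(Add(6, a), Add(35, Q)) (Function('x')(a, Q) = Mul(Add(a, 6), Add(Q, 35)) = Mul(Add(6, a), Add(35, Q)))
Mul(Function('x')(-1, -2), Add(Pow(Add(-5, -15), -1), 11)) = Mul(Add(210, Mul(6, -2), Mul(35, -1), Mul(-2, -1)), Add(Pow(Add(-5, -15), -1), 11)) = Mul(Add(210, -12, -35, 2), Add(Pow(-20, -1), 11)) = Mul(165, Add(Rational(-1, 20), 11)) = Mul(165, Rational(219, 20)) = Rational(7227, 4)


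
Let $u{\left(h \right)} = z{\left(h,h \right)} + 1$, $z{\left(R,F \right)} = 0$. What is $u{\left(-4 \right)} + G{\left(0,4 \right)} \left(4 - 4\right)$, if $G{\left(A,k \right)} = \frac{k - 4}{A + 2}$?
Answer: $1$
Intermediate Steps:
$G{\left(A,k \right)} = \frac{-4 + k}{2 + A}$
$u{\left(h \right)} = 1$ ($u{\left(h \right)} = 0 + 1 = 1$)
$u{\left(-4 \right)} + G{\left(0,4 \right)} \left(4 - 4\right) = 1 + \frac{-4 + 4}{2 + 0} \left(4 - 4\right) = 1 + \frac{1}{2} \cdot 0 \left(4 - 4\right) = 1 + \frac{1}{2} \cdot 0 \cdot 0 = 1 + 0 \cdot 0 = 1 + 0 = 1$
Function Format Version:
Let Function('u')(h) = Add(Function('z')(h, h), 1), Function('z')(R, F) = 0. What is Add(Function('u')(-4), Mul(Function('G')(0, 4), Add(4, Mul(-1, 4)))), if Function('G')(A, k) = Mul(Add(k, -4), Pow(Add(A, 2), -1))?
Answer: 1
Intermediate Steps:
Function('G')(A, k) = Mul(Pow(Add(2, A), -1), Add(-4, k)) (Function('G')(A, k) = Mul(Add(-4, k), Pow(Add(2, A), -1)) = Mul(Pow(Add(2, A), -1), Add(-4, k)))
Function('u')(h) = 1 (Function('u')(h) = Add(0, 1) = 1)
Add(Function('u')(-4), Mul(Function('G')(0, 4), Add(4, Mul(-1, 4)))) = Add(1, Mul(Mul(Pow(Add(2, 0), -1), Add(-4, 4)), Add(4, Mul(-1, 4)))) = Add(1, Mul(Mul(Pow(2, -1), 0), Add(4, -4))) = Add(1, Mul(Mul(Rational(1, 2), 0), 0)) = Add(1, Mul(0, 0)) = Add(1, 0) = 1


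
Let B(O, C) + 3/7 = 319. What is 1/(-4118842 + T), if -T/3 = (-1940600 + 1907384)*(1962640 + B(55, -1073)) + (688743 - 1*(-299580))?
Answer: 7/1369184683403 ≈ 5.1125e-12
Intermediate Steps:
B(O, C) = 2230/7 (B(O, C) = -3/7 + 319 = 2230/7)
T = 1369213515297/7 (T = -3*((-1940600 + 1907384)*(1962640 + 2230/7) + (688743 - 1*(-299580))) = -3*(-33216*13740710/7 + (688743 + 299580)) = -3*(-456411423360/7 + 988323) = -3*(-456404505099/7) = 1369213515297/7 ≈ 1.9560e+11)
1/(-4118842 + T) = 1/(-4118842 + 1369213515297/7) = 1/(1369184683403/7) = 7/1369184683403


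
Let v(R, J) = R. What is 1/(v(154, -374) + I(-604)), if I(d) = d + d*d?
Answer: 1/364366 ≈ 2.7445e-6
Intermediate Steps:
I(d) = d + d**2
1/(v(154, -374) + I(-604)) = 1/(154 - 604*(1 - 604)) = 1/(154 - 604*(-603)) = 1/(154 + 364212) = 1/364366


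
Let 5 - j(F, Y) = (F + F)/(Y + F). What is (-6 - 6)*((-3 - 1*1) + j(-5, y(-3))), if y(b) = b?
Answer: 3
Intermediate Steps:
j(F, Y) = 5 - 2*F/(F + Y) (j(F, Y) = 5 - (F + F)/(Y + F) = 5 - 2*F/(F + Y))
(-6 - 6)*((-3 - 1*1) + j(-5, y(-3))) = (-6 - 6)*((-3 - 1*1) + (3*(-5) + 5*(-3))/(-5 - 3)) = -12*((-3 - 1) + (-15 - 15)/(-8)) = -12*(-4 - 1/8*(-30)) = -12*(-4 + 15/4) = -12*(-1/4) = 3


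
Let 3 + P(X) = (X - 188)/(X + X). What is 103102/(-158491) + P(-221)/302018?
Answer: -809613704927/1244545505788 ≈ -0.65053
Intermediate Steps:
P(X) = -3 + (-188 + X)/(2*X) (P(X) = -3 + (X - 188)/(X + X) = -3 + (-188 + X)/((2*X)) = -3 + (-188 + X)*(1/(2*X)) = -3 + (-188 + X)/(2*X))
103102/(-158491) + P(-221)/302018 = 103102/(-158491) + (-5/2 - 94/(-221))/302018 = 103102*(-1/158491) + (-5/2 - 94*(-1/221))*(1/302018) = -103102/158491 + (-5/2 + 94/221)*(1/302018) = -103102/158491 - 917/442*1/302018 = -103102/158491 - 917/133491956 = -809613704927/1244545505788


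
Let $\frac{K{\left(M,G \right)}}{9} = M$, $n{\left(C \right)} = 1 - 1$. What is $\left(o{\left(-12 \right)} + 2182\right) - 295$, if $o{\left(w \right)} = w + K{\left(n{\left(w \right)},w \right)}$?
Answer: $1875$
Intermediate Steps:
$n{\left(C \right)} = 0$ ($n{\left(C \right)} = 1 - 1 = 0$)
$K{\left(M,G \right)} = 9 M$
$o{\left(w \right)} = w$ ($o{\left(w \right)} = w + 9 \cdot 0 = w + 0 = w$)
$\left(o{\left(-12 \right)} + 2182\right) - 295 = \left(-12 + 2182\right) - 295 = 2170 - 295 = 1875$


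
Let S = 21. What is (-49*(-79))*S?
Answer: 81291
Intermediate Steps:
(-49*(-79))*S = -49*(-79)*21 = 3871*21 = 81291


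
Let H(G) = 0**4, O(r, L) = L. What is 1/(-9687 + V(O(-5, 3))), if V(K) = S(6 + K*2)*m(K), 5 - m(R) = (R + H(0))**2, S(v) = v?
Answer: -1/9735 ≈ -0.00010272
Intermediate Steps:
H(G) = 0
m(R) = 5 - R**2 (m(R) = 5 - (R + 0)**2 = 5 - R**2)
V(K) = (5 - K**2)*(6 + 2*K) (V(K) = (6 + K*2)*(5 - K**2) = (6 + 2*K)*(5 - K**2) = (5 - K**2)*(6 + 2*K))
1/(-9687 + V(O(-5, 3))) = 1/(-9687 - 2*(-5 + 3**2)*(3 + 3)) = 1/(-9687 - 2*(-5 + 9)*6) = 1/(-9687 - 2*4*6) = 1/(-9687 - 48) = 1/(-9735) = -1/9735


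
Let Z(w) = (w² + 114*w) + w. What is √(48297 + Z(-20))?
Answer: √46397 ≈ 215.40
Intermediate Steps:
Z(w) = w² + 115*w
√(48297 + Z(-20)) = √(48297 - 20*(115 - 20)) = √(48297 - 20*95) = √(48297 - 1900) = √46397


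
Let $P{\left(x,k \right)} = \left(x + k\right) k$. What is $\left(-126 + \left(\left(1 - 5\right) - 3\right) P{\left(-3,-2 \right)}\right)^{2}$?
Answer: $38416$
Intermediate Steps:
$P{\left(x,k \right)} = k \left(k + x\right)$ ($P{\left(x,k \right)} = \left(k + x\right) k = k \left(k + x\right)$)
$\left(-126 + \left(\left(1 - 5\right) - 3\right) P{\left(-3,-2 \right)}\right)^{2} = \left(-126 + \left(\left(1 - 5\right) - 3\right) \left(- 2 \left(-2 - 3\right)\right)\right)^{2} = \left(-126 + \left(-4 - 3\right) \left(\left(-2\right) \left(-5\right)\right)\right)^{2} = \left(-126 - 70\right)^{2} = \left(-196\right)^{2} = 38416$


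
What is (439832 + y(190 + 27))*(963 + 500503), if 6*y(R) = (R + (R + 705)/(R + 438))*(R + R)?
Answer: 448969153723034/1965 ≈ 2.2848e+11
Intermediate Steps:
y(R) = R*(R + (705 + R)/(438 + R))/3 (y(R) = ((R + (R + 705)/(R + 438))*(R + R))/6 = ((R + (705 + R)/(438 + R))*(2*R))/6 = (2*R*(R + (705 + R)/(438 + R)))/6 = R*(R + (705 + R)/(438 + R))/3)
(439832 + y(190 + 27))*(963 + 500503) = (439832 + (190 + 27)*(705 + (190 + 27)² + 439*(190 + 27))/(3*(438 + (190 + 27))))*(963 + 500503) = (439832 + (⅓)*217*(705 + 217² + 439*217)/(438 + 217))*501466 = (439832 + (⅓)*217*(705 + 47089 + 95263)/655)*501466 = (439832 + (⅓)*217*(1/655)*143057)*501466 = (439832 + 31043369/1965)*501466 = (895313249/1965)*501466 = 448969153723034/1965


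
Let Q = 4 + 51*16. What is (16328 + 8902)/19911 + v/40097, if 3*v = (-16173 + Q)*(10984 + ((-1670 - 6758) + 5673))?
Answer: -279168616953/266123789 ≈ -1049.0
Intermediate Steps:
Q = 820 (Q = 4 + 816 = 820)
v = -42113279 (v = ((-16173 + 820)*(10984 + ((-1670 - 6758) + 5673)))/3 = (-15353*(10984 + (-8428 + 5673)))/3 = (-15353*(10984 - 2755))/3 = (-15353*8229)/3 = (1/3)*(-126339837) = -42113279)
(16328 + 8902)/19911 + v/40097 = (16328 + 8902)/19911 - 42113279/40097 = 25230*(1/19911) - 42113279*1/40097 = 8410/6637 - 42113279/40097 = -279168616953/266123789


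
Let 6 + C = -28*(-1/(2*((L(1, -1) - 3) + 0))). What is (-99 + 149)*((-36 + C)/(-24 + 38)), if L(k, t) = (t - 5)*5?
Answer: -5000/33 ≈ -151.52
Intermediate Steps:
L(k, t) = -25 + 5*t (L(k, t) = (-5 + t)*5 = -25 + 5*t)
C = -212/33 (C = -6 - 28*(-1/(2*(((-25 + 5*(-1)) - 3) + 0))) = -6 - 28*(-1/(2*(((-25 - 5) - 3) + 0))) = -6 - 28*(-1/(2*((-30 - 3) + 0))) = -6 - 28*(-1/(2*(-33 + 0))) = -6 - 28/((-33*(-2))) = -6 - 28/66 = -6 - 28*1/66 = -6 - 14/33 = -212/33 ≈ -6.4242)
(-99 + 149)*((-36 + C)/(-24 + 38)) = (-99 + 149)*((-36 - 212/33)/(-24 + 38)) = 50*(-1400/33/14) = 50*(-1400/33*1/14) = 50*(-100/33) = -5000/33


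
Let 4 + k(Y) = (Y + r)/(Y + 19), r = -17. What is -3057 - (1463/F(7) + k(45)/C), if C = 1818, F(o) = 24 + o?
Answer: -933045491/300576 ≈ -3104.2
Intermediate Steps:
k(Y) = -4 + (-17 + Y)/(19 + Y) (k(Y) = -4 + (Y - 17)/(Y + 19) = -4 + (-17 + Y)/(19 + Y))
-3057 - (1463/F(7) + k(45)/C) = -3057 - (1463/(24 + 7) + (3*(-31 - 1*45)/(19 + 45))/1818) = -3057 - (1463/31 + (3*(-31 - 45)/64)*(1/1818)) = -3057 - (1463*(1/31) + (3*(1/64)*(-76))*(1/1818)) = -3057 - (1463/31 - 57/16*1/1818) = -3057 - (1463/31 - 19/9696) = -3057 - 1*14184659/300576 = -3057 - 14184659/300576 = -933045491/300576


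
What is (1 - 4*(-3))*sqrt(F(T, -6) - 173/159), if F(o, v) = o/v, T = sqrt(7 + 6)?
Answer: 13*sqrt(-110028 - 16854*sqrt(13))/318 ≈ 16.895*I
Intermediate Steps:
T = sqrt(13) ≈ 3.6056
(1 - 4*(-3))*sqrt(F(T, -6) - 173/159) = (1 - 4*(-3))*sqrt(sqrt(13)/(-6) - 173/159) = (1 + 12)*sqrt(sqrt(13)*(-1/6) - 173*1/159) = 13*sqrt(-sqrt(13)/6 - 173/159) = 13*sqrt(-173/159 - sqrt(13)/6)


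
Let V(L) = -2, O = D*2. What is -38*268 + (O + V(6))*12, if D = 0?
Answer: -10208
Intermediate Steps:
O = 0 (O = 0*2 = 0)
-38*268 + (O + V(6))*12 = -38*268 + (0 - 2)*12 = -10184 - 2*12 = -10184 - 24 = -10208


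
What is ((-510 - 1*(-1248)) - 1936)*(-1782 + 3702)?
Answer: -2300160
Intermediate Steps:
((-510 - 1*(-1248)) - 1936)*(-1782 + 3702) = ((-510 + 1248) - 1936)*1920 = (738 - 1936)*1920 = -1198*1920 = -2300160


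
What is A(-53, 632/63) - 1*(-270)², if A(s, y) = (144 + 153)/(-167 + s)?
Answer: -1458027/20 ≈ -72901.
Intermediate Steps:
A(s, y) = 297/(-167 + s)
A(-53, 632/63) - 1*(-270)² = 297/(-167 - 53) - 1*(-270)² = 297/(-220) - 1*72900 = 297*(-1/220) - 72900 = -27/20 - 72900 = -1458027/20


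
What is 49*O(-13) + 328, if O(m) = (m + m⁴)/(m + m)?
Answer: -53474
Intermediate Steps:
O(m) = (m + m⁴)/(2*m) (O(m) = (m + m⁴)/((2*m)) = (m + m⁴)*(1/(2*m)) = (m + m⁴)/(2*m))
49*O(-13) + 328 = 49*(½ + (½)*(-13)³) + 328 = 49*(½ + (½)*(-2197)) + 328 = 49*(½ - 2197/2) + 328 = 49*(-1098) + 328 = -53802 + 328 = -53474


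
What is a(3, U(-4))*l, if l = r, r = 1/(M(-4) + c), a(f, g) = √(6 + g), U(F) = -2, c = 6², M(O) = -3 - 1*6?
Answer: 2/27 ≈ 0.074074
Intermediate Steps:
M(O) = -9 (M(O) = -3 - 6 = -9)
c = 36
r = 1/27 (r = 1/(-9 + 36) = 1/27 ≈ 0.037037)
l = 1/27 ≈ 0.037037
a(3, U(-4))*l = √(6 - 2)*(1/27) = √4*(1/27) = 2*(1/27) = 2/27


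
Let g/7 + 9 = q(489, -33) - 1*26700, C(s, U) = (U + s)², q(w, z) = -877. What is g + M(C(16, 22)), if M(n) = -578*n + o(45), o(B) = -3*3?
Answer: -1027743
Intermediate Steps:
o(B) = -9
M(n) = -9 - 578*n (M(n) = -578*n - 9 = -9 - 578*n)
g = -193102 (g = -63 + 7*(-877 - 1*26700) = -63 + 7*(-877 - 26700) = -63 + 7*(-27577) = -63 - 193039 = -193102)
g + M(C(16, 22)) = -193102 + (-9 - 578*(22 + 16)²) = -193102 + (-9 - 578*38²) = -193102 + (-9 - 578*1444) = -193102 + (-9 - 834632) = -193102 - 834641 = -1027743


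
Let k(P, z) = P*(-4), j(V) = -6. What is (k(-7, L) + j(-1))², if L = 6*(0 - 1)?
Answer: 484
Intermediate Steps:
L = -6 (L = 6*(-1) = -6)
k(P, z) = -4*P
(k(-7, L) + j(-1))² = (-4*(-7) - 6)² = (28 - 6)² = 22² = 484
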